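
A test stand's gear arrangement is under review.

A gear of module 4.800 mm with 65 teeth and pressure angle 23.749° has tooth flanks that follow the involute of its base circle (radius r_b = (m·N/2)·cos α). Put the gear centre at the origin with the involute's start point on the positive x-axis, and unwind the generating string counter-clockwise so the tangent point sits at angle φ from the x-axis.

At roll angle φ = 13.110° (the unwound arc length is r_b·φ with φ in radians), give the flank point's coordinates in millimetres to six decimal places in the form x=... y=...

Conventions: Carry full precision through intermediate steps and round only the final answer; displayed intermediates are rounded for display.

x=146.478799 y=0.567205

recognized (one wheel, involute flank): single-mesh tooth geometry, m = 4.800, N = 65
pitch radius r_p = m·N/2 = 4.800·65/2 = 156.000000
base radius r_b = r_p·cos α = 156.000000·cos 23.749° = 142.789687
roll angle φ = 13.110° = 0.22881266 rad
x = r_b·(cos φ + φ·sin φ) = 146.478799
y = r_b·(sin φ − φ·cos φ) = 0.567205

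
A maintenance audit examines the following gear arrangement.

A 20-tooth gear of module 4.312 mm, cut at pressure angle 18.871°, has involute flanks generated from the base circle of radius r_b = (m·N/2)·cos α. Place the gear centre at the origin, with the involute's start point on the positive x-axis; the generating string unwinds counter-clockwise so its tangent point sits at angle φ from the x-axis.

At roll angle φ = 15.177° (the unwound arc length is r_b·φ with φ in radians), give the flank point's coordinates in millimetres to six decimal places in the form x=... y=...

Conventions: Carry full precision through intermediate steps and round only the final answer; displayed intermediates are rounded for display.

single-mesh involute tooth geometry (20T wheel at module 4.312)
pitch radius r_p = m·N/2 = 4.312·20/2 = 43.120000
base radius r_b = r_p·cos α = 43.120000·cos 18.871° = 40.802265
roll angle φ = 15.177° = 0.26488862 rad
x = r_b·(cos φ + φ·sin φ) = 42.208718
y = r_b·(sin φ − φ·cos φ) = 0.251017

x=42.208718 y=0.251017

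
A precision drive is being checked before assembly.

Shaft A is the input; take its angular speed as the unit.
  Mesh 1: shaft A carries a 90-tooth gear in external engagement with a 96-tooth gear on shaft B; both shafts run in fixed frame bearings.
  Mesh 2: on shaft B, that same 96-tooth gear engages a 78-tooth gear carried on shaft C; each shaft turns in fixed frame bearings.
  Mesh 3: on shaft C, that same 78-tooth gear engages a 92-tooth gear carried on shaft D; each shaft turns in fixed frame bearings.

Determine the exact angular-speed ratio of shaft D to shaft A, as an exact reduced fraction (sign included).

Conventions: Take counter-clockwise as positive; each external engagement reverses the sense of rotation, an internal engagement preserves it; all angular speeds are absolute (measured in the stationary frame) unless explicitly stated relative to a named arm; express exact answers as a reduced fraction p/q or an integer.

-45/46

class = fixed-axis compound train [3 meshes; 3 ratios multiply, 3 sense flips]
mesh 1 [90T→96T]: running ratio 15/16, sense −
mesh 2 [96T→78T]: running ratio 15/13, sense +
mesh 3 [78T→92T]: running ratio 45/46, sense −
ω_out/ω_in = -45/46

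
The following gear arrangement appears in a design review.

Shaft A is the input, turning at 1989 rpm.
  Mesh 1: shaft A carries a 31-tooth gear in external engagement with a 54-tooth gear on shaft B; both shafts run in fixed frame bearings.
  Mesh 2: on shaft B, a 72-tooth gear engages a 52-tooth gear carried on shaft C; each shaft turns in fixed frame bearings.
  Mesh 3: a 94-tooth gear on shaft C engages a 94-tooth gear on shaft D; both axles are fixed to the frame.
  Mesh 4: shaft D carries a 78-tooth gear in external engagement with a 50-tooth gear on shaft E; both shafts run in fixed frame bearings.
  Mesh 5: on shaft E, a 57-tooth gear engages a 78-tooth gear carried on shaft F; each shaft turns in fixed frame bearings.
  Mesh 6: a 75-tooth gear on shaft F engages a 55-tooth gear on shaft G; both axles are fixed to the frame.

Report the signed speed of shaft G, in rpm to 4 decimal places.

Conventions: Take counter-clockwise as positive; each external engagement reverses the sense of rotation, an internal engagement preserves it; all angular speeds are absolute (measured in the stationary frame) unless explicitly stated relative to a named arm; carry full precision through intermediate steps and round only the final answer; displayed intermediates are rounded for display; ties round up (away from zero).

6-mesh fixed-axis compound train (all bearings frame-fixed)
mesh 1 [31T→54T]: ω = 1989.0000×31/54 = 1141.8333 rpm, sense flips to −
mesh 2 [72T→52T]: ω = 1141.8333×72/52 = 1581.0000 rpm, sense flips to +
mesh 3 [94T→94T]: ω = 1581.0000×94/94 = 1581.0000 rpm, sense flips to −
mesh 4 [78T→50T]: ω = 1581.0000×78/50 = 2466.3600 rpm, sense flips to +
mesh 5 [57T→78T]: ω = 2466.3600×57/78 = 1802.3400 rpm, sense flips to −
mesh 6 [75T→55T]: ω = 1802.3400×75/55 = 2457.7364 rpm, sense flips to +
signed output speed = +2457.7364 rpm

+2457.7364 rpm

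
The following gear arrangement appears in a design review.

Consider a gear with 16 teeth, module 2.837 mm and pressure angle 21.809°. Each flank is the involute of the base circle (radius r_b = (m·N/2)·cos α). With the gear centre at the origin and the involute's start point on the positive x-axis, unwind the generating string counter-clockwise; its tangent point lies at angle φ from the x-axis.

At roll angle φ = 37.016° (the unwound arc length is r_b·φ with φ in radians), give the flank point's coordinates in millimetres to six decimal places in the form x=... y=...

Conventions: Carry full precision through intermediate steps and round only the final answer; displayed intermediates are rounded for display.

x=25.020717 y=1.816103

topology: single-mesh involute geometry — m = 2.837, N = 16
pitch radius r_p = m·N/2 = 2.837·16/2 = 22.696000
base radius r_b = r_p·cos α = 22.696000·cos 21.809° = 21.071590
roll angle φ = 37.016° = 0.64605108 rad
x = r_b·(cos φ + φ·sin φ) = 25.020717
y = r_b·(sin φ − φ·cos φ) = 1.816103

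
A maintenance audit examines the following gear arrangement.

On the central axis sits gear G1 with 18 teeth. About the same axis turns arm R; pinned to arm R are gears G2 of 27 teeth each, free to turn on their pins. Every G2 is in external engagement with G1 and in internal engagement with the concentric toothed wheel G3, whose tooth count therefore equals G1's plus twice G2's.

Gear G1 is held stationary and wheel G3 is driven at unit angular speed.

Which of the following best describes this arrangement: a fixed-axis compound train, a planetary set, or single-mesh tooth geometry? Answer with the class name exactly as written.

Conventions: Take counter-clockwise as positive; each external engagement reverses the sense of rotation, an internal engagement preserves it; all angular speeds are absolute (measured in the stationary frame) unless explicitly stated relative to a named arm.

planetary set

topology: planetary set — G1 18T / G2 27T / G3 72T, arm = carrier (Willis)
classification: planetary set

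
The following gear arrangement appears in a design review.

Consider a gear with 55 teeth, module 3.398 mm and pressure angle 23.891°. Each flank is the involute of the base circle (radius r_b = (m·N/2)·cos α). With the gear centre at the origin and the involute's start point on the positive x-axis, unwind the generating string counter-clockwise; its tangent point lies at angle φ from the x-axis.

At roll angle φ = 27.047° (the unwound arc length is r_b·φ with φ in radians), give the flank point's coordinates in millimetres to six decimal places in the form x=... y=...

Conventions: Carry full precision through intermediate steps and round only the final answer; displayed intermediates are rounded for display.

single-mesh involute tooth geometry (55T wheel at module 3.398)
pitch radius r_p = m·N/2 = 3.398·55/2 = 93.445000
base radius r_b = r_p·cos α = 93.445000·cos 23.891° = 85.438407
roll angle φ = 27.047° = 0.47205920 rad
x = r_b·(cos φ + φ·sin φ) = 94.434145
y = r_b·(sin φ − φ·cos φ) = 2.929628

x=94.434145 y=2.929628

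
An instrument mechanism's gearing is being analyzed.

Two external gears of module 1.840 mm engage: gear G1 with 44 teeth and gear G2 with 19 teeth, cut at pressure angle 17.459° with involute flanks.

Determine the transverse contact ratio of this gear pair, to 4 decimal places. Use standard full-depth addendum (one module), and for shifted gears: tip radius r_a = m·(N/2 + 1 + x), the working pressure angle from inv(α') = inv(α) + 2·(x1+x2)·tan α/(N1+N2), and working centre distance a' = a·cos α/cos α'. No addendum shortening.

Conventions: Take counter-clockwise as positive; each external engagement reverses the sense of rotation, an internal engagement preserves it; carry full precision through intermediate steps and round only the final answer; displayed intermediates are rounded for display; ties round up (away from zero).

1.7563

single-mesh involute tooth geometry (44T engaging 19T at module 1.840)
base radii: r_b1 = 38.615163, r_b2 = 16.674729
tip radii: r_a1 = 42.320000, r_a2 = 19.320000
no profile shift: α' = α, a' = a
action lengths: √(r_a1²−r_b1²) = 17.316224, √(r_a2²−r_b2²) = 9.757858
base pitch p_b = π·m·cos α = 5.514232
CR = (17.316224 + 9.757858 − 57.960000·sin 17.45900°)/5.514232 = 1.756316
contact ratio ≈ 1.7563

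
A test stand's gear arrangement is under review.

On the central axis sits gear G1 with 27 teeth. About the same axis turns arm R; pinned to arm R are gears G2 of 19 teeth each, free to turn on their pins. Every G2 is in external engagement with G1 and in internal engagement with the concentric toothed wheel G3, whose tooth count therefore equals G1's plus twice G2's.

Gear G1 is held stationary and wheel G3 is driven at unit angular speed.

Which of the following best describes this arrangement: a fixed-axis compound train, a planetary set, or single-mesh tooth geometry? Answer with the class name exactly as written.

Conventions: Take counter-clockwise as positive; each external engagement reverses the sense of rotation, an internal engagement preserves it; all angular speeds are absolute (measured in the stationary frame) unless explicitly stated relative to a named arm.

class = planetary set [G3 = 27+2·19 = 65; Willis about the carrier]
classification: planetary set

planetary set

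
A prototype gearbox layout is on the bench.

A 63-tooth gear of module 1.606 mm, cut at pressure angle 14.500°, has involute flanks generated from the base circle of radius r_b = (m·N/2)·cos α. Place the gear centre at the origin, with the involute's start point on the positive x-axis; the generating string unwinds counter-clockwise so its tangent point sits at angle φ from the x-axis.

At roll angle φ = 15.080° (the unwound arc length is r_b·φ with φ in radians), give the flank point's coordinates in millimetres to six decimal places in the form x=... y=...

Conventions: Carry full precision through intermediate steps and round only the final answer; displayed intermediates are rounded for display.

x=50.644743 y=0.295598

recognized (one wheel, involute flank): single-mesh tooth geometry, m = 1.606, N = 63
pitch radius r_p = m·N/2 = 1.606·63/2 = 50.589000
base radius r_b = r_p·cos α = 50.589000·cos 14.500° = 48.977621
roll angle φ = 15.080° = 0.26319565 rad
x = r_b·(cos φ + φ·sin φ) = 50.644743
y = r_b·(sin φ − φ·cos φ) = 0.295598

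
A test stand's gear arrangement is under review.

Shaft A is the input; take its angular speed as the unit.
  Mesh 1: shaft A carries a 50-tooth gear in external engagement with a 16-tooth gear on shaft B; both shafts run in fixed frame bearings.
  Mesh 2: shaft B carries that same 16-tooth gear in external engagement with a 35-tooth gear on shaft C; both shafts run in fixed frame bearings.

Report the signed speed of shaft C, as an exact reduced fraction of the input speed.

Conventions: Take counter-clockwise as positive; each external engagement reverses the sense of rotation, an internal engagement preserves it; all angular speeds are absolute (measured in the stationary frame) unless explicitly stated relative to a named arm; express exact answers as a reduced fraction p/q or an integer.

2-mesh fixed-axis compound train (all bearings frame-fixed)
mesh 1 [50T→16T]: |ω|/ω_in = 1×50/16 = 25/8, sense flips to −
mesh 2 [16T→35T]: |ω|/ω_in = (25/8)×16/35 = 10/7, sense flips to +
signed output speed (× input speed) = 10/7

10/7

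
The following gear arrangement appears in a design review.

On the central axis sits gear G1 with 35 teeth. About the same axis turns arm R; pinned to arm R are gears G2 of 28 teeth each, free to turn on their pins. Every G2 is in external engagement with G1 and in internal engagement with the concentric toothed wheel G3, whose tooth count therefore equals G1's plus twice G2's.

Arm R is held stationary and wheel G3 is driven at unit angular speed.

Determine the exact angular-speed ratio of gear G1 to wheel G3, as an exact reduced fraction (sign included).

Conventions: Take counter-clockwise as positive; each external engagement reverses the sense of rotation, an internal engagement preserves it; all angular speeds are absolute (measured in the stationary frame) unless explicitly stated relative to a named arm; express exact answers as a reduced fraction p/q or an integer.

-13/5

recognized (axles ride arm R): planetary set, 35/28/91 teeth
ring teeth: 35 + 2·28 = 91
35(ω_sun−ω_arm) = −91(ω_ring−ω_arm),  ω_arm = 0, ω_ring = 1
ω_sun = 0 − (91/35)(1−0) = -13/5
ω_out/ω_in = -13/5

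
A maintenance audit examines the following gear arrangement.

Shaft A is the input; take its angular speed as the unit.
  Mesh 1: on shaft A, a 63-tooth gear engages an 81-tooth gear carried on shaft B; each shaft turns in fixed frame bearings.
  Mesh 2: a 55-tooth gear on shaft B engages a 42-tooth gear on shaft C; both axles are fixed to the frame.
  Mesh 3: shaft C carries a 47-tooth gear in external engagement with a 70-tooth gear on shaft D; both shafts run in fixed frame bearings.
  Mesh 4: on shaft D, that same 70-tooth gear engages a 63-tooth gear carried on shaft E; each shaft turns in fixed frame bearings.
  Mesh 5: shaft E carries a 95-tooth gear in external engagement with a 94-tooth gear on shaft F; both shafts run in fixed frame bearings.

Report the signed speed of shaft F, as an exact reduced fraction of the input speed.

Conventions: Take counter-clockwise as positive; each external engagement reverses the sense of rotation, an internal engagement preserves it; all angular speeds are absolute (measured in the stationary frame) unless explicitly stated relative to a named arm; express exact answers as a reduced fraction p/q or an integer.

-5225/6804

5-mesh fixed-axis compound train (all bearings frame-fixed)
mesh 1 [63T→81T]: |ω|/ω_in = 1×63/81 = 7/9, sense flips to −
mesh 2 [55T→42T]: |ω|/ω_in = (7/9)×55/42 = 55/54, sense flips to +
mesh 3 [47T→70T]: |ω|/ω_in = (55/54)×47/70 = 517/756, sense flips to −
mesh 4 [70T→63T]: |ω|/ω_in = (517/756)×70/63 = 2585/3402, sense flips to +
mesh 5 [95T→94T]: |ω|/ω_in = (2585/3402)×95/94 = 5225/6804, sense flips to −
signed output speed (× input speed) = -5225/6804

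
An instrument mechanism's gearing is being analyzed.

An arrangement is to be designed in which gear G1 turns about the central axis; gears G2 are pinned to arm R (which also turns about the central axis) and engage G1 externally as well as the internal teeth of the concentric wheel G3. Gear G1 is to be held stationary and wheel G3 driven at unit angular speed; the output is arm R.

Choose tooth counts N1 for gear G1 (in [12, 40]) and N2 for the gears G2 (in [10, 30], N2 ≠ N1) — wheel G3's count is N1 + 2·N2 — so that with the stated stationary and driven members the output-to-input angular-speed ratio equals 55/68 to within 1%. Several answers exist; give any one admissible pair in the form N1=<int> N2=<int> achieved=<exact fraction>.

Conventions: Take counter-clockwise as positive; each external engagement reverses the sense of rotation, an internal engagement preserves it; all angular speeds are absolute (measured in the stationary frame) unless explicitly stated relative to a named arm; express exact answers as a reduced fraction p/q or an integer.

N1=13 N2=21 achieved=55/68

topology: planetary set — design target 55/68, arm = carrier (Willis)
Willis with ω_sun = 0: ω_arm/ω_ring = N3/(N1+N3); set equal to 55/68  ⇒  N3/N1 = (55/68)/(1 − 55/68) = 55/13
N3 = N1 + 2·N2  ⇒  N2/N1 = (N3/N1 − 1)/2 = (55/13 − 1)/2 = 21/13
smallest multiple with N1 ≥ 12 and N2 ≥ 10: k = 1  ⇒  N1 = 1·13 = 13, N2 = 1·21 = 21 (N1 ≤ 40, N2 ≤ 30, N2 ≠ N1 ✓), N3 = 13 + 2·21 = 55
check: N3/(N1+N3) with N1 = 13, N3 = 55 gives 55/68; |achieved − target| = 0 ≤ 11/1360 ✓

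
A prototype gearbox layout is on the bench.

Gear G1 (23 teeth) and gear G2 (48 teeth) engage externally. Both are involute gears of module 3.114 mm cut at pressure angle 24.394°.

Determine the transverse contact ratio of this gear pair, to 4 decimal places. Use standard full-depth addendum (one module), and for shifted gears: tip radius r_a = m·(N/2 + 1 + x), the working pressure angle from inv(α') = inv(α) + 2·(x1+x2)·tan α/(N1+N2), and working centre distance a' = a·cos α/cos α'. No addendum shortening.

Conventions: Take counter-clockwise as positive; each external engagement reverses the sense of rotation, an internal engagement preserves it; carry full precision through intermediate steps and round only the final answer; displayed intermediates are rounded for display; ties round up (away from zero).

recognized (one external pair, fixed centres): single-mesh tooth geometry, m = 3.114, N1 = 23, N2 = 48
base radii: r_b1 = 32.614042, r_b2 = 68.064087
tip radii: r_a1 = 38.925000, r_a2 = 77.850000
no profile shift: α' = α, a' = a
action lengths: √(r_a1²−r_b1²) = 21.248057, √(r_a2²−r_b2²) = 37.787598
base pitch p_b = π·m·cos α = 8.909568
CR = (21.248057 + 37.787598 − 110.547000·sin 24.39400°)/8.909568 = 1.501615
contact ratio ≈ 1.5016

1.5016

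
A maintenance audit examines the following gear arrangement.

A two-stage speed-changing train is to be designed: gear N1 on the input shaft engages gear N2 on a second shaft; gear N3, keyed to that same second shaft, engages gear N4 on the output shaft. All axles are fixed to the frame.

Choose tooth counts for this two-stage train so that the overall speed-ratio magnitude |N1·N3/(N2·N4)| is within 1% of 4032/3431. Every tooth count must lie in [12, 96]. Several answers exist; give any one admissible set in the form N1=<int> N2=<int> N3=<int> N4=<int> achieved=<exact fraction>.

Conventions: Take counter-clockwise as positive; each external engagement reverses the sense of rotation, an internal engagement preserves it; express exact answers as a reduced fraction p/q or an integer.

N1=42 N2=47 N3=96 N4=73 achieved=4032/3431

topology: fixed-axis compound train — 2 stages, target 4032/3431
target = 4032/3431 in lowest terms: an exact hit needs N1·N3 = k·4032 and N2·N4 = k·3431 for one integer k, every count in [12, 96]; additionally prefer no 1:1 stage (N1 ≠ N2, N3 ≠ N4)
k = 1: N1·N3 = 4032 = 42·96, N2·N4 = 3431 = 47·73
achieved = 42·96/(47·73) = 4032/3431; |achieved − target| = 0 ≤ 1008/85775 ✓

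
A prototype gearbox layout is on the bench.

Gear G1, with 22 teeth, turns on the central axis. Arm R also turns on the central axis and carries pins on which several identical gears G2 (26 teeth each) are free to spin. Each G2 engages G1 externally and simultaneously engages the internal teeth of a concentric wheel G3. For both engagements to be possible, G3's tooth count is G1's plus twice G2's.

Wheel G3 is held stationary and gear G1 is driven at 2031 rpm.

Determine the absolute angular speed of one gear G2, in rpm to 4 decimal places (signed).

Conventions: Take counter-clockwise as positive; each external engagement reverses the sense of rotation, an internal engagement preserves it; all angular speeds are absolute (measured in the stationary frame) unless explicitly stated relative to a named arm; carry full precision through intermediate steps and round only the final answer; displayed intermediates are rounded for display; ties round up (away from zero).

topology: planetary set — G1 22T / G2 26T / G3 74T, arm = carrier (Willis)
normalise by the input: solve with ω_sun = 1, then scale by 2031 rpm
ring teeth: 22 + 2·26 = 74
22(ω_sun−ω_arm) = −74(ω_ring−ω_arm),  ω_ring = 0, ω_sun = 1
22(1−ω_arm) = −74(0−ω_arm)  ⇒  96·ω_arm = 22  ⇒  ω_arm = 11/48
sun–planet mesh: 22·(1−11/48) = −26·(ω_p−ω_arm)  ⇒  ω_p−ω_arm = -407/624
ω_p = 11/48 − 407/624 = -11/26
scale: ω_p = -11/26 × 2031 rpm = -859.2692 rpm

-859.2692 rpm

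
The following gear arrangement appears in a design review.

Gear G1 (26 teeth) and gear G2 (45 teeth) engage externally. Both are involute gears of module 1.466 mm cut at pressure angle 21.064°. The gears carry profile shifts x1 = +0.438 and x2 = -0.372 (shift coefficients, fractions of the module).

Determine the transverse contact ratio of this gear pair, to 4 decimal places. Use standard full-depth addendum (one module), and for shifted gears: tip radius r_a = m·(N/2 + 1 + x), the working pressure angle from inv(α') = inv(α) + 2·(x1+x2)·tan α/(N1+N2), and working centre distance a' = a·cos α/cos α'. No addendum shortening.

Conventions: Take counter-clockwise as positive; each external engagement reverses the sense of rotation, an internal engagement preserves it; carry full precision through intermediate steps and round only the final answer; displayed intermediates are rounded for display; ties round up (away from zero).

1.5643

recognized (one external pair, fixed centres): single-mesh tooth geometry, m = 1.466, N1 = 26, N2 = 45
base radii: r_b1 = 17.784536, r_b2 = 30.780927
tip radii: r_a1 = 21.166108, r_a2 = 33.905648
inv(α') = inv(21.064°) + 2·(+0.438-0.372)·tan α/(26+45) = 0.01822608  ⇒  α' = 21.33668°
a' = a·cos α / cos α' = 52.0430·cos 21.064°/cos 21.33668° = 52.139161
action lengths: √(r_a1²−r_b1²) = 11.476690, √(r_a2²−r_b2²) = 14.217155
base pitch p_b = π·m·cos α = 4.297828
CR = (11.476690 + 14.217155 − 52.139161·sin 21.33668°)/4.297828 = 1.564310
contact ratio ≈ 1.5643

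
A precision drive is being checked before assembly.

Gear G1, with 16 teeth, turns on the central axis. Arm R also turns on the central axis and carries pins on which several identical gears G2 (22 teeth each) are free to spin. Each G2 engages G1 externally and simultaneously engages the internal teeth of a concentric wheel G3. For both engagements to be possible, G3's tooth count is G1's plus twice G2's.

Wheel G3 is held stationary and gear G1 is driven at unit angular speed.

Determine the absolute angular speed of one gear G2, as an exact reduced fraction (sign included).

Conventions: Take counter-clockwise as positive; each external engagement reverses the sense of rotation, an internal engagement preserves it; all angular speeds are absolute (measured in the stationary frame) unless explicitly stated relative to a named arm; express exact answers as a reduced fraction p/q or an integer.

topology: planetary set — G1 16T / G2 22T / G3 60T, arm = carrier (Willis)
ring teeth: 16 + 2·22 = 60
16(ω_sun−ω_arm) = −60(ω_ring−ω_arm),  ω_ring = 0, ω_sun = 1
16(1−ω_arm) = −60(0−ω_arm)  ⇒  76·ω_arm = 16  ⇒  ω_arm = 4/19
sun–planet mesh: 16·(1−4/19) = −22·(ω_p−ω_arm)  ⇒  ω_p−ω_arm = -120/209
ω_p = 4/19 − 120/209 = -4/11
exact speed ratio = -4/11

-4/11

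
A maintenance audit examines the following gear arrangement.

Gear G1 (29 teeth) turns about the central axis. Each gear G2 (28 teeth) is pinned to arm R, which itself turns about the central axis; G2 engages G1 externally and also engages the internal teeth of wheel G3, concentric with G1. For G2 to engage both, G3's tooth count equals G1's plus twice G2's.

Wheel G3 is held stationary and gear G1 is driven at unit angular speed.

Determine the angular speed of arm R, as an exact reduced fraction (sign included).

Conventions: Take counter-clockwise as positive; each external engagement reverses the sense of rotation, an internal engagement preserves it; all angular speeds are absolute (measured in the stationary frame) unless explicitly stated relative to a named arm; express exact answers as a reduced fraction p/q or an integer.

29/114

planetary set (29T centre, 28T on arm, 85T internal) — Willis relation
ring teeth: 29 + 2·28 = 85
29(ω_sun−ω_arm) = −85(ω_ring−ω_arm),  ω_ring = 0, ω_sun = 1
29(1−ω_arm) = −85(0−ω_arm)  ⇒  114·ω_arm = 29  ⇒  ω_arm = 29/114
exact speed ratio = 29/114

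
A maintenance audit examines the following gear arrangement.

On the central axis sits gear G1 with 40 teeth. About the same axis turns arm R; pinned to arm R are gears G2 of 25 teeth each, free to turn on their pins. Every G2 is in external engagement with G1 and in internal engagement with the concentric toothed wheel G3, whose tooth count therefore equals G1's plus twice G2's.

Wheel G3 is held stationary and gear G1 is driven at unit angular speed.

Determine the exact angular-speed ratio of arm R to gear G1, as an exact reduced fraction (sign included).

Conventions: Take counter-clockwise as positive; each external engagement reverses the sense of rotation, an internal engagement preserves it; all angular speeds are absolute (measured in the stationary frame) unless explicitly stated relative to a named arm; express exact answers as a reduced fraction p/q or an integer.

4/13

topology: planetary set — G1 40T / G2 25T / G3 90T, arm = carrier (Willis)
ring teeth: 40 + 2·25 = 90
40(ω_sun−ω_arm) = −90(ω_ring−ω_arm),  ω_ring = 0, ω_sun = 1
40(1−ω_arm) = −90(0−ω_arm)  ⇒  130·ω_arm = 40  ⇒  ω_arm = 4/13
ω_out/ω_in = 4/13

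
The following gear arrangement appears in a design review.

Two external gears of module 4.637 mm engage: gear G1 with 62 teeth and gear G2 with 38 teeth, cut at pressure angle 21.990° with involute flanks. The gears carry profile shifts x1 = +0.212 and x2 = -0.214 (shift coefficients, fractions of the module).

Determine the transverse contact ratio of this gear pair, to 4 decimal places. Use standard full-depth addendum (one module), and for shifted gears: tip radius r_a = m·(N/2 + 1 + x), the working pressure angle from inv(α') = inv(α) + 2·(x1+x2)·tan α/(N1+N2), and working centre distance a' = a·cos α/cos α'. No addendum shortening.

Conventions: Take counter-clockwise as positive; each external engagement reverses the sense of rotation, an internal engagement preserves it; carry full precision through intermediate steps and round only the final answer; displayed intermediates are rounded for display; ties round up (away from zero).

1.6569

recognized (one external pair, fixed centres): single-mesh tooth geometry, m = 4.637, N1 = 62, N2 = 38
base radii: r_b1 = 133.289294, r_b2 = 81.693438
tip radii: r_a1 = 149.367044, r_a2 = 91.747682
inv(α') = inv(21.990°) + 2·(+0.212-0.214)·tan α/(62+38) = 0.02000916  ⇒  α' = 21.98432°
a' = a·cos α / cos α' = 231.8500·cos 21.990°/cos 21.98432° = 231.840725
action lengths: √(r_a1²−r_b1²) = 67.412743, √(r_a2²−r_b2²) = 41.759063
base pitch p_b = π·m·cos α = 13.507763
CR = (67.412743 + 41.759063 − 231.840725·sin 21.98432°)/13.507763 = 1.656941
contact ratio ≈ 1.6569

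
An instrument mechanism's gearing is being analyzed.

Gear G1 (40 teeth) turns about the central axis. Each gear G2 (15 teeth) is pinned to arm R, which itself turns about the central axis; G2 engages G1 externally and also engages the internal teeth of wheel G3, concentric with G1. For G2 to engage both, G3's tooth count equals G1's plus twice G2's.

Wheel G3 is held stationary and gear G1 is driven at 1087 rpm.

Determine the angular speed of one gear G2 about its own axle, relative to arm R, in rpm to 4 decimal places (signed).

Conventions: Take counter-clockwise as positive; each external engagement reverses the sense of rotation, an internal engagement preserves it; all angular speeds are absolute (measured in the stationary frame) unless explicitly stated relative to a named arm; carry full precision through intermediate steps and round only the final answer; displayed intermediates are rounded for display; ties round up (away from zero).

class = planetary set [G3 = 40+2·15 = 70; Willis about the carrier]
normalise by the input: solve with ω_sun = 1, then scale by 1087 rpm
ring teeth: 40 + 2·15 = 70
40(ω_sun−ω_arm) = −70(ω_ring−ω_arm),  ω_ring = 0, ω_sun = 1
40(1−ω_arm) = −70(0−ω_arm)  ⇒  110·ω_arm = 40  ⇒  ω_arm = 4/11
sun–planet mesh: 40·(1−4/11) = −15·(ω_p−ω_arm)  ⇒  ω_p−ω_arm = -56/33
scale: ω_p−ω_arm = -56/33 × 1087 rpm = -1844.6061 rpm

-1844.6061 rpm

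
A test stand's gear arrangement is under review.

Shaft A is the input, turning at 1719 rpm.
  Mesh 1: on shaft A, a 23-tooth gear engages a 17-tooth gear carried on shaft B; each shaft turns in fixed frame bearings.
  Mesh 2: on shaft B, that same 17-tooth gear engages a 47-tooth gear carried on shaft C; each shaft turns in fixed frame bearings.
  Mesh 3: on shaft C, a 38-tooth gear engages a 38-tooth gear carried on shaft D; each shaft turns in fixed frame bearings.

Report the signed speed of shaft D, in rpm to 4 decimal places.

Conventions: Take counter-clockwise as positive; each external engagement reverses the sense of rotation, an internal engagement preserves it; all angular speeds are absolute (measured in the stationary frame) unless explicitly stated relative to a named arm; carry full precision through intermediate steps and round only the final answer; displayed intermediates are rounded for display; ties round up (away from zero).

topology: fixed-axis compound train — 3 meshes, A→D
mesh 1 [23T→17T]: ω = 1719.0000×23/17 = 2325.7059 rpm, sense flips to −
mesh 2 [17T→47T]: ω = 2325.7059×17/47 = 841.2128 rpm, sense flips to +
mesh 3 [38T→38T]: ω = 841.2128×38/38 = 841.2128 rpm, sense flips to −
signed output speed = -841.2128 rpm

-841.2128 rpm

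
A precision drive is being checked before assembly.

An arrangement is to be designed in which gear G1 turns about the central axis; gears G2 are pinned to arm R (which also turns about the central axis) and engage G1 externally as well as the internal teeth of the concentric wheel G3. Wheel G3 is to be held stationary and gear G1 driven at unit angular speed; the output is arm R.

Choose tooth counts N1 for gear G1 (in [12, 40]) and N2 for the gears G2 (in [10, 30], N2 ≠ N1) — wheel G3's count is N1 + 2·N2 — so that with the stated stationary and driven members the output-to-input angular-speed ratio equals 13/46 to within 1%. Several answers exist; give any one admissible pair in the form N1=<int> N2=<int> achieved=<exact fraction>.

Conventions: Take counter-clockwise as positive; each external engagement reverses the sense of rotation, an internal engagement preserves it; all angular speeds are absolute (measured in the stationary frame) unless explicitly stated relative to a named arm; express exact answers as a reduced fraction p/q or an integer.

N1=13 N2=10 achieved=13/46

topology: planetary set — design target 13/46, arm = carrier (Willis)
Willis with ω_ring = 0: ω_arm/ω_sun = N1/(N1+N3); set equal to 13/46  ⇒  N3/N1 = 1/(13/46) − 1 = 33/13
N3 = N1 + 2·N2  ⇒  N2/N1 = (N3/N1 − 1)/2 = (33/13 − 1)/2 = 10/13
smallest multiple with N1 ≥ 12 and N2 ≥ 10: k = 1  ⇒  N1 = 1·13 = 13, N2 = 1·10 = 10 (N1 ≤ 40, N2 ≤ 30, N2 ≠ N1 ✓), N3 = 13 + 2·10 = 33
check: N1/(N1+N3) with N1 = 13, N3 = 33 gives 13/46; |achieved − target| = 0 ≤ 13/4600 ✓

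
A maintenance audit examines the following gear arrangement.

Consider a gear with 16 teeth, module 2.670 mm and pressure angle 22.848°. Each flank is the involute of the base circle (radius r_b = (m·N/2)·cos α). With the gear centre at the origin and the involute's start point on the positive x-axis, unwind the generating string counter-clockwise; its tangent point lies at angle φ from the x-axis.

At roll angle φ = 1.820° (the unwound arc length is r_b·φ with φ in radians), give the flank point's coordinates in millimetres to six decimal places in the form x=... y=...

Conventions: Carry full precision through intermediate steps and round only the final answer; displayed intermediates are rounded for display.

single-mesh involute tooth geometry (16T wheel at module 2.670)
pitch radius r_p = m·N/2 = 2.670·16/2 = 21.360000
base radius r_b = r_p·cos α = 21.360000·cos 22.848° = 19.684056
roll angle φ = 1.820° = 0.03176499 rad
x = r_b·(cos φ + φ·sin φ) = 19.693984
y = r_b·(sin φ − φ·cos φ) = 0.000210

x=19.693984 y=0.000210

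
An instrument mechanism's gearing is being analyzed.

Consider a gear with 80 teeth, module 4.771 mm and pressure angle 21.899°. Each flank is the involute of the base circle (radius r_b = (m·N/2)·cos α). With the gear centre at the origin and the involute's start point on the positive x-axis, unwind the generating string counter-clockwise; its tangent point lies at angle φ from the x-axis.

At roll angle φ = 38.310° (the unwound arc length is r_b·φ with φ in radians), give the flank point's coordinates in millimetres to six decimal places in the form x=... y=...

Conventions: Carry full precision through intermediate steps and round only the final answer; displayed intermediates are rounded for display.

topology: single-mesh involute geometry — m = 4.771, N = 80
pitch radius r_p = m·N/2 = 4.771·80/2 = 190.840000
base radius r_b = r_p·cos α = 190.840000·cos 21.899° = 177.069513
roll angle φ = 38.310° = 0.66863564 rad
x = r_b·(cos φ + φ·sin φ) = 212.335759
y = r_b·(sin φ − φ·cos φ) = 16.867443

x=212.335759 y=16.867443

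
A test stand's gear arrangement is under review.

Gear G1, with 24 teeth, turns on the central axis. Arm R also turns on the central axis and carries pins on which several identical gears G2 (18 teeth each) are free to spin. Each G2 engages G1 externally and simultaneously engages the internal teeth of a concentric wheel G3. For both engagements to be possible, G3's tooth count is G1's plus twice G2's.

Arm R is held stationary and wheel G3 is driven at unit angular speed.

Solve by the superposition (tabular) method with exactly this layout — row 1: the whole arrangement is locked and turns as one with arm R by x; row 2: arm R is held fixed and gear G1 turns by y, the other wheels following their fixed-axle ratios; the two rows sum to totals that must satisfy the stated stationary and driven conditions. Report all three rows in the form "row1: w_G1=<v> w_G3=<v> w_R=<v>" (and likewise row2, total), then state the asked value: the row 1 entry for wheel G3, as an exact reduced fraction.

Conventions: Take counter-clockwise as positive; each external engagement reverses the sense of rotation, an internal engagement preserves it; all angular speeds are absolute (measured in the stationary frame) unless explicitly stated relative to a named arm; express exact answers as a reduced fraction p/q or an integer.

row1: w_G1=0 w_G3=0 w_R=0
row2: w_G1=-5/2 w_G3=1 w_R=0
total: w_G1=-5/2 w_G3=1 w_R=0
asked value: 0

recognized (axles ride arm R): planetary set, 24/18/60 teeth
row 1 — lock + rotate with arm: ω_sun = ω_ring = ω_arm = x
row 2 — arm fixed, fixed-axis ratios: sun y, ring −(24/60)·y, arm 0
boundary: total ω_arm = x = 0 and total ω_ring = x − (24/60)·y = 1  ⇒  y = -5/2, x = 0
row 2 ring = −(24/60)·(-5/2) = 1
totals (row 1 + row 2): sun 0 + (-5/2) = -5/2, ring 0 + 1 = 1, arm 0 + 0 = 0
asked cell (row1, ring) = 0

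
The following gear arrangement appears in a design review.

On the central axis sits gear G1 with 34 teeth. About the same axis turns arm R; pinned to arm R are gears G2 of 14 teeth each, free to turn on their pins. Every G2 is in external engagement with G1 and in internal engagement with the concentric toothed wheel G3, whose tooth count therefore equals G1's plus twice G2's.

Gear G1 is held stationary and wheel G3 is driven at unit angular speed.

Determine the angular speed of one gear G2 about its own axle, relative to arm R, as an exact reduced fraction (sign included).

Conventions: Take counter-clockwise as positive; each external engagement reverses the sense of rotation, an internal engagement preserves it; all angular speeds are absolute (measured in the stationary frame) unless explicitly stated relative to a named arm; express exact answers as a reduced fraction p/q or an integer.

527/336

planetary set (34T centre, 14T on arm, 62T internal) — Willis relation
ring teeth: 34 + 2·14 = 62
34(ω_sun−ω_arm) = −62(ω_ring−ω_arm),  ω_sun = 0, ω_ring = 1
34(0−ω_arm) = −62(1−ω_arm)  ⇒  96·ω_arm = 62  ⇒  ω_arm = 31/48
sun–planet mesh: 34·(0−31/48) = −14·(ω_p−ω_arm)  ⇒  ω_p−ω_arm = 527/336
exact speed ratio = 527/336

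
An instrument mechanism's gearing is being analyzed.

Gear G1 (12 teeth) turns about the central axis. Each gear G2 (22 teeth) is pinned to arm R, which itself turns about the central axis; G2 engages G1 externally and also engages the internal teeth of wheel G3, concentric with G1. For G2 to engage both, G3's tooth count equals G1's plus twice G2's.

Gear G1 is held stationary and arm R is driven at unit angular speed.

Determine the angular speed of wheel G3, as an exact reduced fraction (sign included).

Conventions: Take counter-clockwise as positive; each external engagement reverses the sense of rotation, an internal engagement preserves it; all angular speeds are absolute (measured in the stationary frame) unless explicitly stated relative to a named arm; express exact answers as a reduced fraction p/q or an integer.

17/14

class = planetary set [G3 = 12+2·22 = 56; Willis about the carrier]
ring teeth: 12 + 2·22 = 56
12(ω_sun−ω_arm) = −56(ω_ring−ω_arm),  ω_sun = 0, ω_arm = 1
ω_ring = 1 − (12/56)(0−1) = 17/14
exact speed ratio = 17/14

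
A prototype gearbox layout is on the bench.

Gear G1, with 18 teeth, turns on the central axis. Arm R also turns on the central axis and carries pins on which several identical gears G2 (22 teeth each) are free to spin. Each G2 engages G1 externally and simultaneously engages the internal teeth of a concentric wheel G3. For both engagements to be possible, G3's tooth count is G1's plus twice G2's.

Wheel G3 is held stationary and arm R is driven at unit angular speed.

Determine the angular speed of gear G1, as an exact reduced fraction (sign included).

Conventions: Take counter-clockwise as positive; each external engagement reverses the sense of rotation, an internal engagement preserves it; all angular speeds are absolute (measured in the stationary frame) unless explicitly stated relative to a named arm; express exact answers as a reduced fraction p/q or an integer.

40/9

class = planetary set [G3 = 18+2·22 = 62; Willis about the carrier]
ring teeth: 18 + 2·22 = 62
18(ω_sun−ω_arm) = −62(ω_ring−ω_arm),  ω_ring = 0, ω_arm = 1
ω_sun = 1 − (62/18)(0−1) = 40/9
exact speed ratio = 40/9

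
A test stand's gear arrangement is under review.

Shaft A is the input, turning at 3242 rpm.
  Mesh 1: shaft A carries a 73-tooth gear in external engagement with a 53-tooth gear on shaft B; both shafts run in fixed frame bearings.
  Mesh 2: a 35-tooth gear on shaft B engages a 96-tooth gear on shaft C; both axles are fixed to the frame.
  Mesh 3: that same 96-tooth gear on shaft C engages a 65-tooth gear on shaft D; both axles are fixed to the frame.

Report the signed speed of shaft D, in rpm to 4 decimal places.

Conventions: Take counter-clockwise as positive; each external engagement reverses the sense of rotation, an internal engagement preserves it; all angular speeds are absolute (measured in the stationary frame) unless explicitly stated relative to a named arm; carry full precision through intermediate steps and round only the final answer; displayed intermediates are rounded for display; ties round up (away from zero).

-2404.4441 rpm

3-mesh fixed-axis compound train (all bearings frame-fixed)
mesh 1 [73T→53T]: ω = 3242.0000×73/53 = 4465.3962 rpm, sense flips to −
mesh 2 [35T→96T]: ω = 4465.3962×35/96 = 1628.0090 rpm, sense flips to +
mesh 3 [96T→65T]: ω = 1628.0090×96/65 = 2404.4441 rpm, sense flips to −
signed output speed = -2404.4441 rpm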